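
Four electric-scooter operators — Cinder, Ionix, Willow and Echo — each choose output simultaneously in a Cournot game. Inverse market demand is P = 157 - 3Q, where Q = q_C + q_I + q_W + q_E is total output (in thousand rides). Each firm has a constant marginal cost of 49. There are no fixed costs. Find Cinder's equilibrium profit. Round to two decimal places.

A representative firm's profit is π_i = q_i(157 - 3Q) - 49q_i.
First-order condition (treating rivals' output as given): 108 - 6q_i - 3·Σ_{j≠i} q_j = 0.
With identical firms every q_j equals q_i, so Σ_{j≠i} q_j = 3q_i and 108 = 15q_i, giving q_i = 36/5.
Price P = 157 - 3·(144/5) = 353/5.
Cinder's profit: (353/5 - 49)·(36/5) = 155.5200.

155.52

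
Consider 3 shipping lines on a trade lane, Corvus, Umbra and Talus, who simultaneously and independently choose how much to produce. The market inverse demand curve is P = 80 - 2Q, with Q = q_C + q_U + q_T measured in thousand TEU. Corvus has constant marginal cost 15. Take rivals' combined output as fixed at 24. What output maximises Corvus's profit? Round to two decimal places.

With rivals' combined output fixed at 24, Corvus's profit is π_C = (80 - 2·24 - 2q_C)q_C - (15q_C) = (32 - 2q_C)q_C - (15q_C).
∂π_C/∂q_C = 17 - 4q_C = 0, so q_C = 17/4.

4.25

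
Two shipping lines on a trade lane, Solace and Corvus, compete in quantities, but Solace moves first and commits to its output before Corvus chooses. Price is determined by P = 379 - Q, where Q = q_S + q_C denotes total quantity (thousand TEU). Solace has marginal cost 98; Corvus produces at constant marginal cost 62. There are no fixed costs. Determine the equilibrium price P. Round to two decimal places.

The follower Corvus best-responds to any q_S: π_C = (379 - Q)q_C - 62q_C.
∂π_C/∂q_C = 317 - q_S - 2q_C = 0 gives the reaction function q_C = (317 - q_S)/2.
The leader anticipates this reaction. Substituting into P = 379 - Q gives P = 441/2 - (1/2)q_S, so π_S = (441/2 - (1/2)q_S)q_S - 98q_S.
Leader FOC: 245/2 - q_S = 0, so q_S = 245/2.
Then q_C = (317 - 245/2)/2 = 389/4.
Total output Q = 879/4, so price P = 379 - 879/4 = 637/4.

159.25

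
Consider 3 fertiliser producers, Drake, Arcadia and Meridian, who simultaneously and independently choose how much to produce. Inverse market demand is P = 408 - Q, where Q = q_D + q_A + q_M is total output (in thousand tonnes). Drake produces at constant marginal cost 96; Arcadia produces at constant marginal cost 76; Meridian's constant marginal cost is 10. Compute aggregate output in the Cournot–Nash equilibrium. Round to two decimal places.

Drake's profit: π_D = (408 - Q)q_D - (96q_D). Setting ∂π_D/∂q_D = 0: 312 - 2q_D - (q_A + q_M) = 0.
Arcadia's profit: π_A = (408 - Q)q_A - (76q_A). Setting ∂π_A/∂q_A = 0: 332 - 2q_A - (q_D + q_M) = 0.
Meridian's first-order condition: 398 - 2q_M - (q_D + q_A) = 0.
Summing all 3 equations gives 1042 − 4Q = 0, hence Q = 521/2.
Back-substituting: q_D = (312 − 521/2) = 103/2, q_A = (332 − 521/2) = 143/2, q_M = (398 − 521/2) = 275/2.
Total output Q = 103/2 + 143/2 + 275/2 = 521/2.

260.50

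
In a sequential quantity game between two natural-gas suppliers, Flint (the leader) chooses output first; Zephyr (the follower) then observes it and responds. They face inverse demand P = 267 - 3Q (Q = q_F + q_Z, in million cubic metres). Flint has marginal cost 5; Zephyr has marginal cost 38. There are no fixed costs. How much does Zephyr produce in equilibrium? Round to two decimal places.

13.58

The follower Zephyr best-responds to any q_F: π_Z = (267 - 3Q)q_Z - 38q_Z.
∂π_Z/∂q_Z = 229 - 3q_F - 6q_Z = 0 gives the reaction function q_Z = (229 - 3q_F)/6.
Flint substitutes q_Z(q_F) into its own profit: π_F = q_F(267 - 3q_F - (229 - 3q_F)/2) - 5q_F = (305/2 - (3/2)q_F)q_F - 5q_F.
Leader FOC: 295/2 - 3q_F = 0, so q_F = 295/6.
Then q_Z = (229 - 3·(295/6))/6 = 163/12.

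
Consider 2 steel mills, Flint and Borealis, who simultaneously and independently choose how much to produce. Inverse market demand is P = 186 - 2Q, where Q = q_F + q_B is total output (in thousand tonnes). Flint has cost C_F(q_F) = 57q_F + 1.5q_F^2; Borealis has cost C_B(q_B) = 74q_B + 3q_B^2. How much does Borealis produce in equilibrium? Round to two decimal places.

Flint's profit: π_F = (186 - 2Q)q_F - (57q_F + (3/2)q_F²). Setting ∂π_F/∂q_F = 0: 129 - 7q_F - 2(q_B) = 0.
Borealis's profit: π_B = (186 - 2Q)q_B - (74q_B + 3q_B²). Setting ∂π_B/∂q_B = 0: 112 - 10q_B - 2(q_F) = 0.
So q_F = (129 - 2q_B)/7 and q_B = (112 - 2q_F)/10.
Solving the pair: q_F = 533/33, q_B = 263/33.

7.97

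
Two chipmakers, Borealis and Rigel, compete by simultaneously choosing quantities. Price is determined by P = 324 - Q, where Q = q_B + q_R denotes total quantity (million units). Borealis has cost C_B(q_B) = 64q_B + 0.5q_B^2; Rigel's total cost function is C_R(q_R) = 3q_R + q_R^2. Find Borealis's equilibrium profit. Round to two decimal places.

6408.61

Borealis's profit: π_B = (324 - Q)q_B - (64q_B + (1/2)q_B²). Setting ∂π_B/∂q_B = 0: 260 - 3q_B - (q_R) = 0.
Rigel's profit: π_R = (324 - Q)q_R - (3q_R + q_R²). Setting ∂π_R/∂q_R = 0: 321 - 4q_R - (q_B) = 0.
So q_B = (260 - q_R)/3 and q_R = (321 - q_B)/4.
Solving the pair: q_B = 719/11, q_R = 703/11.
Price P = 324 - 1422/11 = 194.7273.
Borealis's profit: 194.7273·(719/11) - 64·(719/11) - (1/2)(719/11)² = 6408.6074.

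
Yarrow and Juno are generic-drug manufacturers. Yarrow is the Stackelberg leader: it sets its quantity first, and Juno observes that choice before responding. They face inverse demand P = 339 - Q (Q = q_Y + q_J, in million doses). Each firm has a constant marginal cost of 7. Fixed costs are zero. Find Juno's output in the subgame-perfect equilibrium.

83

The follower Juno best-responds to any q_Y: π_J = (339 - Q)q_J - 7q_J.
Follower FOC: 332 - q_Y - 2q_J = 0, so q_J(q_Y) = (332 - q_Y)/2.
The leader anticipates this reaction. Substituting into P = 339 - Q gives P = 173 - (1/2)q_Y, so π_Y = (173 - (1/2)q_Y)q_Y - 7q_Y.
Maximising: ∂π_Y/∂q_Y = 166 - q_Y = 0, giving q_Y = 166.
Then q_J = (332 - 166)/2 = 83.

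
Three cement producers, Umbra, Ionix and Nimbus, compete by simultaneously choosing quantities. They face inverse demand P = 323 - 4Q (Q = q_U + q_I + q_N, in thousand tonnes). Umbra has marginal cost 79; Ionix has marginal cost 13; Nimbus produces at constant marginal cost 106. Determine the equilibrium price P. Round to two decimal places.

Umbra's profit: π_U = (323 - 4Q)q_U - (79q_U). Setting ∂π_U/∂q_U = 0: 244 - 8q_U - 4(q_I + q_N) = 0.
Ionix's first-order condition: 310 - 8q_I - 4(q_U + q_N) = 0.
Nimbus's first-order condition: 217 - 8q_N - 4(q_U + q_I) = 0.
Adding the 3 first-order conditions: 771 − 16Q = 0, so Q = 771/16.
Back-substituting: q_U = (244 − 771/4)/4 = 205/16, q_I = (310 − 771/4)/4 = 469/16, q_N = (217 − 771/4)/4 = 97/16.
Total output Q = 771/16, so price P = 323 - 4·(771/16) = 521/4.

130.25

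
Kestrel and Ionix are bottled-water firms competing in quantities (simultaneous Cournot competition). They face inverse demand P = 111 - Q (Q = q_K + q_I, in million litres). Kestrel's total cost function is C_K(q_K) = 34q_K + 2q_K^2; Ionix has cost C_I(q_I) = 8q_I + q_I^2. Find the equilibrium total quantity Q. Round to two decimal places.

32.43

Kestrel's profit: π_K = (111 - Q)q_K - (34q_K + 2q_K²). Setting ∂π_K/∂q_K = 0: 77 - 6q_K - (q_I) = 0.
Ionix's profit: π_I = (111 - Q)q_I - (8q_I + q_I²). Setting ∂π_I/∂q_I = 0: 103 - 4q_I - (q_K) = 0.
Best responses: q_K = (77 - q_I)/6, q_I = (103 - q_K)/4.
Substituting one into the other gives q_K = 205/23 and q_I = 541/23.
Total output Q = 205/23 + 541/23 = 746/23.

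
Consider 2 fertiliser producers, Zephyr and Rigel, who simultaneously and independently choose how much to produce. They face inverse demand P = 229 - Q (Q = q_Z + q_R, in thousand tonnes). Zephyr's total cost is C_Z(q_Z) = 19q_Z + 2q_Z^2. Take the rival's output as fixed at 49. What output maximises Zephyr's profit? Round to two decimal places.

26.83

With the rival's output fixed at 49, Zephyr's profit is π_Z = (229 - 49 - q_Z)q_Z - (19q_Z + 2q_Z²) = (180 - q_Z)q_Z - (19q_Z + 2q_Z²).
∂π_Z/∂q_Z = 161 - 6q_Z = 0, so q_Z = 161/6.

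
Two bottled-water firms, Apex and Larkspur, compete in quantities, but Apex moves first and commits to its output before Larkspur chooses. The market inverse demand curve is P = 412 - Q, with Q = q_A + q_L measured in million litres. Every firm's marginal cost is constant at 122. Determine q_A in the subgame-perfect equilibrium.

145

The follower Larkspur best-responds to any q_A: π_L = (412 - Q)q_L - 122q_L.
Setting the follower's marginal profit to zero, 290 - q_A - 2q_L = 0, i.e. q_L = (290 - q_A)/2.
The leader anticipates this reaction. Substituting into P = 412 - Q gives P = 267 - (1/2)q_A, so π_A = (267 - (1/2)q_A)q_A - 122q_A.
The leader's first-order condition 145 - q_A = 0 yields q_A = 145.
Then q_L = (290 - 145)/2 = 145/2.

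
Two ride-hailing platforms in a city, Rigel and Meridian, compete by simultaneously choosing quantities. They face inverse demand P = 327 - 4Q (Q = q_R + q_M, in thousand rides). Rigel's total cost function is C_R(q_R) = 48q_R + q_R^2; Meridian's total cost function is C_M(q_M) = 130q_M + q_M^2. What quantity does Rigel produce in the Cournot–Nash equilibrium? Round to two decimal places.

23.83

Rigel's profit: π_R = (327 - 4Q)q_R - (48q_R + q_R²). Setting ∂π_R/∂q_R = 0: 279 - 10q_R - 4(q_M) = 0.
Meridian's first-order condition: 197 - 10q_M - 4(q_R) = 0.
Rearranging gives the reaction functions q_R = (279 - 4q_M)/10 and q_M = (197 - 4q_R)/10.
Substituting one into the other gives q_R = 143/6 and q_M = 61/6.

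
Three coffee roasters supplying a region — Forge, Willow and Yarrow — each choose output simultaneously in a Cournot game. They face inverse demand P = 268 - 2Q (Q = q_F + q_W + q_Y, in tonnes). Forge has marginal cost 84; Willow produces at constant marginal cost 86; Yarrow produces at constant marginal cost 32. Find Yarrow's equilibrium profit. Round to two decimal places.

Forge's profit: π_F = (268 - 2Q)q_F - (84q_F). Setting ∂π_F/∂q_F = 0: 184 - 4q_F - 2(q_W + q_Y) = 0.
Willow's profit: π_W = (268 - 2Q)q_W - (86q_W). Setting ∂π_W/∂q_W = 0: 182 - 4q_W - 2(q_F + q_Y) = 0.
Yarrow's profit: π_Y = (268 - 2Q)q_Y - (32q_Y). Setting ∂π_Y/∂q_Y = 0: 236 - 4q_Y - 2(q_F + q_W) = 0.
Adding the 3 first-order conditions: 602 − 8Q = 0, so Q = 301/4.
Back-substituting: q_F = (184 − 301/2)/2 = 67/4, q_W = (182 − 301/2)/2 = 63/4, q_Y = (236 − 301/2)/2 = 171/4.
Price P = 268 - 2·(301/4) = 235/2.
Yarrow's profit: (235/2 - 32)·(171/4) = 3655.1250.

3655.13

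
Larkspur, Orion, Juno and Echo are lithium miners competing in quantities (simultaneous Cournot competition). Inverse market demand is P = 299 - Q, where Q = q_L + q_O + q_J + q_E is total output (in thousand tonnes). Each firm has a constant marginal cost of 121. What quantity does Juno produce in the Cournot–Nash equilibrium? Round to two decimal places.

A representative firm's profit is π_i = q_i(299 - Q) - 121q_i.
First-order condition (treating rivals' output as given): 178 - 2q_i - Σ_{j≠i} q_j = 0.
With identical firms every q_j equals q_i, so Σ_{j≠i} q_j = 3q_i and 178 = 5q_i, giving q_i = 178/5.

35.60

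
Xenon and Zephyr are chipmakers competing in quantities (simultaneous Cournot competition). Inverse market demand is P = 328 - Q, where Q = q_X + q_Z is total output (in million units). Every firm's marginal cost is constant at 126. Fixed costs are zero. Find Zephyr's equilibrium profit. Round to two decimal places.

4533.78

Each firm earns π_i = (328 - Q)q_i - 126q_i.
First-order condition (treating rivals' output as given): 202 - 2q_i - q_j = 0.
By symmetry each firm produces the same amount; substituting q_j = q_i yields q_i = 202/3.
Price P = 328 - 404/3 = 580/3.
Zephyr's profit: (580/3 - 126)·(202/3) = 4533.7778.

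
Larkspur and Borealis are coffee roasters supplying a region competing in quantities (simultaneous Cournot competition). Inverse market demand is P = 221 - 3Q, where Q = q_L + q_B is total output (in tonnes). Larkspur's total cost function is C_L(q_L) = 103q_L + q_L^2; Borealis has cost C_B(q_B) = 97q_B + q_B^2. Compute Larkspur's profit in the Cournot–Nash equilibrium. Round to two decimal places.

432.64

Larkspur's profit: π_L = (221 - 3Q)q_L - (103q_L + q_L²). Setting ∂π_L/∂q_L = 0: 118 - 8q_L - 3(q_B) = 0.
Borealis's first-order condition: 124 - 8q_B - 3(q_L) = 0.
Rearranging gives the reaction functions q_L = (118 - 3q_B)/8 and q_B = (124 - 3q_L)/8.
Solving the pair: q_L = 52/5, q_B = 58/5.
Price P = 221 - 3·22 = 155.
Larkspur's profit: 155·(52/5) - 103·(52/5) - (52/5)² = 432.6400.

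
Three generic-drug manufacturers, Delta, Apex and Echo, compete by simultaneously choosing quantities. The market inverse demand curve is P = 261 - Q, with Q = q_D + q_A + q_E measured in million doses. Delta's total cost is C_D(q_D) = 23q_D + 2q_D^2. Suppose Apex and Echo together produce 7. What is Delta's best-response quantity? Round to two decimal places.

38.50

With rivals' combined output fixed at 7, Delta's profit is π_D = (261 - 7 - q_D)q_D - (23q_D + 2q_D²) = (254 - q_D)q_D - (23q_D + 2q_D²).
∂π_D/∂q_D = 231 - 6q_D = 0, so q_D = 77/2.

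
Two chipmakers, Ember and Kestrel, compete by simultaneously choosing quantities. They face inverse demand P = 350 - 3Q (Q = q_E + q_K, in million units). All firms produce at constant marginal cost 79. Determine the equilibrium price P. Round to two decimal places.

169.33

Each firm earns π_i = (350 - 3Q)q_i - 79q_i.
First-order condition (treating rivals' output as given): 271 - 6q_i - 3q_j = 0.
By symmetry each firm produces the same amount; substituting q_j = q_i yields q_i = 271/9.
Total output Q = 542/9, so price P = 350 - 3·(542/9) = 508/3.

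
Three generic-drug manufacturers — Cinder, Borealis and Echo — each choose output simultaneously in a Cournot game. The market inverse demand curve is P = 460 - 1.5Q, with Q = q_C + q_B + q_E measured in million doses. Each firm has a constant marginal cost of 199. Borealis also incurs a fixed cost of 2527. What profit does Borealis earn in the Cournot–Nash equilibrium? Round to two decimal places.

Each firm earns π_i = (460 - 1.5Q)q_i - 199q_i.
First-order condition (treating rivals' output as given): 261 - 3q_i - (3/2)·Σ_{j≠i} q_j = 0.
By symmetry each firm produces the same amount; substituting Σ_{j≠i} q_j = 2q_i yields q_i = 261/6 = 87/2.
Price P = 460 - (3/2)·(261/2) = 1057/4.
Borealis's profit: (1057/4 - 199)·(87/2) - 2527 = 311.3750.

311.38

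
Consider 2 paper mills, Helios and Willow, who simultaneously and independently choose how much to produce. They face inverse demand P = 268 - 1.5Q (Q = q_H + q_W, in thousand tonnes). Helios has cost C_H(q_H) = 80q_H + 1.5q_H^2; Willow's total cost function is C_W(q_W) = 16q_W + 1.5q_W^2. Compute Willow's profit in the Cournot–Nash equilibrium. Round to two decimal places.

Helios's profit: π_H = (268 - 1.5Q)q_H - (80q_H + (3/2)q_H²). Setting ∂π_H/∂q_H = 0: 188 - 6q_H - (3/2)(q_W) = 0.
Willow's first-order condition: 252 - 6q_W - (3/2)(q_H) = 0.
Best responses: q_H = (188 - (3/2)q_W)/6, q_W = (252 - (3/2)q_H)/6.
Solving the pair: q_H = 200/9, q_W = 328/9.
Price P = 268 - (3/2)·(176/3) = 180.
Willow's profit: 180·(328/9) - 16·(328/9) - (3/2)(328/9)² = 3984.5926.

3984.59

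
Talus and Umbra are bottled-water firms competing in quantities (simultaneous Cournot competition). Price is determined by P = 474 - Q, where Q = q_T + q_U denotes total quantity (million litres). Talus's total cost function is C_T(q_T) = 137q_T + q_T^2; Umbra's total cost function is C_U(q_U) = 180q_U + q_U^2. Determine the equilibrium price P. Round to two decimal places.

Talus's profit: π_T = (474 - Q)q_T - (137q_T + q_T²). Setting ∂π_T/∂q_T = 0: 337 - 4q_T - (q_U) = 0.
Umbra's profit: π_U = (474 - Q)q_U - (180q_U + q_U²). Setting ∂π_U/∂q_U = 0: 294 - 4q_U - (q_T) = 0.
Best responses: q_T = (337 - q_U)/4, q_U = (294 - q_T)/4.
Solving the pair: q_T = 1054/15, q_U = 839/15.
Total output Q = 631/5, so price P = 474 - 631/5 = 1739/5.

347.80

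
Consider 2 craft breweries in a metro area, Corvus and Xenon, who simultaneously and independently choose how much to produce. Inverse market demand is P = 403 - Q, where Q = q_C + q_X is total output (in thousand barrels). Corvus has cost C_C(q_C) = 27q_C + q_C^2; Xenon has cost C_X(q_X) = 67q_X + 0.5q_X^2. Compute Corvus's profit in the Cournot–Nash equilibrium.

Corvus's profit: π_C = (403 - Q)q_C - (27q_C + q_C²). Setting ∂π_C/∂q_C = 0: 376 - 4q_C - (q_X) = 0.
Xenon's first-order condition: 336 - 3q_X - (q_C) = 0.
Best responses: q_C = (376 - q_X)/4, q_X = (336 - q_C)/3.
Solving the pair: q_C = 72, q_X = 88.
Price P = 403 - 160 = 243.
Corvus's profit: 243·72 - 27·72 - 72² = 10368.

10368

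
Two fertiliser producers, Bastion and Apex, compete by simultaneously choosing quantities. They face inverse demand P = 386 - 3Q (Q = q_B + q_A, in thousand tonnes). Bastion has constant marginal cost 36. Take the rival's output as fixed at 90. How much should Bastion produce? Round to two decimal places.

13.33

With the rival's output fixed at 90, Bastion's profit is π_B = (386 - 3·90 - 3q_B)q_B - (36q_B) = (116 - 3q_B)q_B - (36q_B).
∂π_B/∂q_B = 80 - 6q_B = 0, so q_B = 40/3.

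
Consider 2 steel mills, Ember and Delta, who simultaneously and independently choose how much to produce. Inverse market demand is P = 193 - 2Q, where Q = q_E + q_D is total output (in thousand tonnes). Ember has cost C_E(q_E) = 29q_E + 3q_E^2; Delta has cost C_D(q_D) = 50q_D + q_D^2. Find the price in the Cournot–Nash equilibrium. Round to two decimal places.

Ember's profit: π_E = (193 - 2Q)q_E - (29q_E + 3q_E²). Setting ∂π_E/∂q_E = 0: 164 - 10q_E - 2(q_D) = 0.
Delta's profit: π_D = (193 - 2Q)q_D - (50q_D + q_D²). Setting ∂π_D/∂q_D = 0: 143 - 6q_D - 2(q_E) = 0.
Best responses: q_E = (164 - 2q_D)/10, q_D = (143 - 2q_E)/6.
Solving the pair: q_E = 349/28, q_D = 551/28.
Total output Q = 225/7, so price P = 193 - 2·(225/7) = 901/7.

128.71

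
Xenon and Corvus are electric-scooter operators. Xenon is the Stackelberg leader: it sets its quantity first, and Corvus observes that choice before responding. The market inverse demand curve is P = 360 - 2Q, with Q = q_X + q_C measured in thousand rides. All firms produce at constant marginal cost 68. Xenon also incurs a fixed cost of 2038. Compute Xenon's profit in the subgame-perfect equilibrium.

Solve by backward induction. Given q_X, the follower Corvus maximises π_C = (360 - 2q_X - 2q_C)q_C - 68q_C.
∂π_C/∂q_C = 292 - 2q_X - 4q_C = 0 gives the reaction function q_C = (292 - 2q_X)/4.
The leader anticipates this reaction. Substituting into P = 360 - 2Q gives P = 214 - q_X, so π_X = (214 - q_X)q_X - 68q_X.
Leader FOC: 146 - 2q_X = 0, so q_X = 73.
Then q_C = (292 - 2·73)/4 = 73/2.
Price P = 360 - 2·(219/2) = 141.
Xenon's profit: (141 - 68)·73 - 2038 = 3291.

3291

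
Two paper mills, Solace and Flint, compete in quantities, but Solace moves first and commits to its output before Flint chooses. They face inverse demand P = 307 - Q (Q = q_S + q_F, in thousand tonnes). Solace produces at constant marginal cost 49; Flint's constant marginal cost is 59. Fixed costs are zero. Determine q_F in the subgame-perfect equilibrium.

The follower Flint best-responds to any q_S: π_F = (307 - Q)q_F - 59q_F.
Setting the follower's marginal profit to zero, 248 - q_S - 2q_F = 0, i.e. q_F = (248 - q_S)/2.
Solace substitutes q_F(q_S) into its own profit: π_S = q_S(307 - q_S - (248 - q_S)/2) - 49q_S = (183 - (1/2)q_S)q_S - 49q_S.
Maximising: ∂π_S/∂q_S = 134 - q_S = 0, giving q_S = 134.
Then q_F = (248 - 134)/2 = 57.

57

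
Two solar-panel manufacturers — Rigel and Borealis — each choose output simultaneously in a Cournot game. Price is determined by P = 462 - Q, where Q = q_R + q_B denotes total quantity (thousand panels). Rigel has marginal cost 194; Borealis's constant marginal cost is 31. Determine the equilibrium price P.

Rigel's profit: π_R = (462 - Q)q_R - (194q_R). Setting ∂π_R/∂q_R = 0: 268 - 2q_R - (q_B) = 0.
Borealis's profit: π_B = (462 - Q)q_B - (31q_B). Setting ∂π_B/∂q_B = 0: 431 - 2q_B - (q_R) = 0.
Best responses: q_R = (268 - q_B)/2, q_B = (431 - q_R)/2.
Solving the pair: q_R = 35, q_B = 198.
Total output Q = 233, so price P = 462 - 233 = 229.

229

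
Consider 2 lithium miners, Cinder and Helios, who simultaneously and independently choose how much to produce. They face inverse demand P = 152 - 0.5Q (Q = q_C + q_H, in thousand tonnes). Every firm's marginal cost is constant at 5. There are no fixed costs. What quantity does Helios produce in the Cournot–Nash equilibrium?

98

Each firm earns π_i = (152 - 0.5Q)q_i - 5q_i.
Setting ∂π_i/∂q_i = 0 with rivals' quantities fixed: 147 - q_i - (1/2)q_j = 0.
By symmetry each firm produces the same amount; substituting q_j = q_i yields q_i = 147/(3/2) = 98.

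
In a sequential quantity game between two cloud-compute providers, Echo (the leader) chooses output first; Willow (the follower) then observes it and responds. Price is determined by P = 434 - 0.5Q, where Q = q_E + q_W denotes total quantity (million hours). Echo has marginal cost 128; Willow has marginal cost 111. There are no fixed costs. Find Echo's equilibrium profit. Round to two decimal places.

The follower Willow best-responds to any q_E: π_W = (434 - 0.5Q)q_W - 111q_W.
∂π_W/∂q_W = 323 - (1/2)q_E - q_W = 0 gives the reaction function q_W = (323 - (1/2)q_E).
The leader anticipates this reaction. Substituting into P = 434 - 0.5Q gives P = 545/2 - (1/4)q_E, so π_E = (545/2 - (1/4)q_E)q_E - 128q_E.
Leader FOC: 289/2 - (1/2)q_E = 0, so q_E = 289.
Then q_W = (323 - (1/2)·289) = 357/2.
Price P = 434 - (1/2)·(935/2) = 801/4.
Echo's profit: (801/4 - 128)·289 = 20880.2500.

20880.25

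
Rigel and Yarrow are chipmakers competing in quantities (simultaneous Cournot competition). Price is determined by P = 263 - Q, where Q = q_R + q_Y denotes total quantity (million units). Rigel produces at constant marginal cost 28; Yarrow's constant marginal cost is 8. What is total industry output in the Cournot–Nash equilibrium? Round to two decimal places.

Rigel's profit: π_R = (263 - Q)q_R - (28q_R). Setting ∂π_R/∂q_R = 0: 235 - 2q_R - (q_Y) = 0.
Yarrow's profit: π_Y = (263 - Q)q_Y - (8q_Y). Setting ∂π_Y/∂q_Y = 0: 255 - 2q_Y - (q_R) = 0.
Best responses: q_R = (235 - q_Y)/2, q_Y = (255 - q_R)/2.
Substituting one into the other gives q_R = 215/3 and q_Y = 275/3.
Total output Q = 215/3 + 275/3 = 490/3.

163.33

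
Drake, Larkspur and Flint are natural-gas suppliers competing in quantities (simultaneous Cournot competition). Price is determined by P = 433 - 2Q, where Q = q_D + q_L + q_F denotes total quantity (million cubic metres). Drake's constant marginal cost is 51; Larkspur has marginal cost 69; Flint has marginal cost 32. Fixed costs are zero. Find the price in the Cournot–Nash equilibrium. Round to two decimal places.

Drake's profit: π_D = (433 - 2Q)q_D - (51q_D). Setting ∂π_D/∂q_D = 0: 382 - 4q_D - 2(q_L + q_F) = 0.
Larkspur's profit: π_L = (433 - 2Q)q_L - (69q_L). Setting ∂π_L/∂q_L = 0: 364 - 4q_L - 2(q_D + q_F) = 0.
Flint's first-order condition: 401 - 4q_F - 2(q_D + q_L) = 0.
Adding the 3 first-order conditions: 1147 − 8Q = 0, so Q = 1147/8.
Back-substituting: q_D = (382 − 1147/4)/2 = 381/8, q_L = (364 − 1147/4)/2 = 309/8, q_F = (401 − 1147/4)/2 = 457/8.
Total output Q = 1147/8, so price P = 433 - 2·(1147/8) = 585/4.

146.25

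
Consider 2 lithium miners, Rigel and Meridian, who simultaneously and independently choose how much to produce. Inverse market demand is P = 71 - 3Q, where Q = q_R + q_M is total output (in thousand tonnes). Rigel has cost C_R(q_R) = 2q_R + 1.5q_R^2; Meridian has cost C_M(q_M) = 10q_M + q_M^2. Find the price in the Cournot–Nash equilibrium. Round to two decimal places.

Rigel's profit: π_R = (71 - 3Q)q_R - (2q_R + (3/2)q_R²). Setting ∂π_R/∂q_R = 0: 69 - 9q_R - 3(q_M) = 0.
Meridian's first-order condition: 61 - 8q_M - 3(q_R) = 0.
Rearranging gives the reaction functions q_R = (69 - 3q_M)/9 and q_M = (61 - 3q_R)/8.
Solving the pair: q_R = 41/7, q_M = 38/7.
Total output Q = 79/7, so price P = 71 - 3·(79/7) = 260/7.

37.14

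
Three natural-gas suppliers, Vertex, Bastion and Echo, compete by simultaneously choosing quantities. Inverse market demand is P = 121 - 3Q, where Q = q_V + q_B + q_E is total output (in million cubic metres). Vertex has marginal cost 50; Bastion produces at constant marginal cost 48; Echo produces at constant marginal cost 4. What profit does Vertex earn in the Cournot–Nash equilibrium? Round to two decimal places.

11.02

Vertex's profit: π_V = (121 - 3Q)q_V - (50q_V). Setting ∂π_V/∂q_V = 0: 71 - 6q_V - 3(q_B + q_E) = 0.
Bastion's profit: π_B = (121 - 3Q)q_B - (48q_B). Setting ∂π_B/∂q_B = 0: 73 - 6q_B - 3(q_V + q_E) = 0.
Echo's profit: π_E = (121 - 3Q)q_E - (4q_E). Setting ∂π_E/∂q_E = 0: 117 - 6q_E - 3(q_V + q_B) = 0.
Summing all 3 equations gives 261 − 12Q = 0, hence Q = 87/4.
Back-substituting: q_V = (71 − 261/4)/3 = 23/12, q_B = (73 − 261/4)/3 = 31/12, q_E = (117 − 261/4)/3 = 69/4.
Price P = 121 - 3·(87/4) = 223/4.
Vertex's profit: (223/4 - 50)·(23/12) = 529/48.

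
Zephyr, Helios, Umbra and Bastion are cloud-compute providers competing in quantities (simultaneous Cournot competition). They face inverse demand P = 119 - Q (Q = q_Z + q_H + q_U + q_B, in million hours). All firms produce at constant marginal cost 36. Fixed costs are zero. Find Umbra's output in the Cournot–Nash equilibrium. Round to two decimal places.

A representative firm's profit is π_i = q_i(119 - Q) - 36q_i.
Setting ∂π_i/∂q_i = 0 with rivals' quantities fixed: 83 - 2q_i - Σ_{j≠i} q_j = 0.
By symmetry each firm produces the same amount; substituting Σ_{j≠i} q_j = 3q_i yields q_i = 83/5.

16.60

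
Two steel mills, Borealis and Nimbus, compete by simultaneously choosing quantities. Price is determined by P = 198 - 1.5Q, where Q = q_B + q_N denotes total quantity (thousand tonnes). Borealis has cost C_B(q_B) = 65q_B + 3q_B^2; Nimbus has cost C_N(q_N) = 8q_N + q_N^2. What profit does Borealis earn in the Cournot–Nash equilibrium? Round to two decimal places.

Borealis's profit: π_B = (198 - 1.5Q)q_B - (65q_B + 3q_B²). Setting ∂π_B/∂q_B = 0: 133 - 9q_B - (3/2)(q_N) = 0.
Nimbus's profit: π_N = (198 - 1.5Q)q_N - (8q_N + q_N²). Setting ∂π_N/∂q_N = 0: 190 - 5q_N - (3/2)(q_B) = 0.
So q_B = (133 - (3/2)q_N)/9 and q_N = (190 - (3/2)q_B)/5.
Substituting one into the other gives q_B = 80/9 and q_N = 106/3.
Price P = 198 - (3/2)·(398/9) = 395/3.
Borealis's profit: (395/3)·(80/9) - 65·(80/9) - 3(80/9)² = 355.5556.

355.56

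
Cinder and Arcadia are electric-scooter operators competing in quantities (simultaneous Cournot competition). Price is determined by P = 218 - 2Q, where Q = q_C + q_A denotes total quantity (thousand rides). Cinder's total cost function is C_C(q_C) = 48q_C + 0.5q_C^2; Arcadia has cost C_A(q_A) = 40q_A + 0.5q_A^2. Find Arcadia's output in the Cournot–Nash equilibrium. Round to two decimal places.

Cinder's profit: π_C = (218 - 2Q)q_C - (48q_C + (1/2)q_C²). Setting ∂π_C/∂q_C = 0: 170 - 5q_C - 2(q_A) = 0.
Arcadia's profit: π_A = (218 - 2Q)q_A - (40q_A + (1/2)q_A²). Setting ∂π_A/∂q_A = 0: 178 - 5q_A - 2(q_C) = 0.
So q_C = (170 - 2q_A)/5 and q_A = (178 - 2q_C)/5.
Solving the pair: q_C = 494/21, q_A = 550/21.

26.19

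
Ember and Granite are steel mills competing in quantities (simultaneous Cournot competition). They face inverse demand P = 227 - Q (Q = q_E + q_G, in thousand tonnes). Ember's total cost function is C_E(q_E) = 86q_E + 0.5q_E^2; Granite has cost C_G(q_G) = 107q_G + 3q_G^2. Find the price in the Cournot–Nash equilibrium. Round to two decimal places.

Ember's profit: π_E = (227 - Q)q_E - (86q_E + (1/2)q_E²). Setting ∂π_E/∂q_E = 0: 141 - 3q_E - (q_G) = 0.
Granite's first-order condition: 120 - 8q_G - (q_E) = 0.
Best responses: q_E = (141 - q_G)/3, q_G = (120 - q_E)/8.
Solving the pair: q_E = 1008/23, q_G = 219/23.
Total output Q = 1227/23, so price P = 227 - 1227/23 = 173.6522.

173.65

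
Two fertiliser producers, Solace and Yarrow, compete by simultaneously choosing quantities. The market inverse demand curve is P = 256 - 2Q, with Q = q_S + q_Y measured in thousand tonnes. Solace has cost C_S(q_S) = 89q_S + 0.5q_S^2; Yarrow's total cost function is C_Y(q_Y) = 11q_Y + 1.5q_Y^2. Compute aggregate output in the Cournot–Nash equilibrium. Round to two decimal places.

50.65

Solace's profit: π_S = (256 - 2Q)q_S - (89q_S + (1/2)q_S²). Setting ∂π_S/∂q_S = 0: 167 - 5q_S - 2(q_Y) = 0.
Yarrow's first-order condition: 245 - 7q_Y - 2(q_S) = 0.
Rearranging gives the reaction functions q_S = (167 - 2q_Y)/5 and q_Y = (245 - 2q_S)/7.
Substituting one into the other gives q_S = 679/31 and q_Y = 891/31.
Total output Q = 679/31 + 891/31 = 1570/31.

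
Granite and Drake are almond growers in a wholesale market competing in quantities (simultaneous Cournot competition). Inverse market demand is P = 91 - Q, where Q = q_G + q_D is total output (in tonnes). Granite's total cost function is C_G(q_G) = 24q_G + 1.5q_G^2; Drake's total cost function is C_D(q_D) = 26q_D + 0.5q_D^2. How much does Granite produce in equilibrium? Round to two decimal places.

9.71

Granite's profit: π_G = (91 - Q)q_G - (24q_G + (3/2)q_G²). Setting ∂π_G/∂q_G = 0: 67 - 5q_G - (q_D) = 0.
Drake's profit: π_D = (91 - Q)q_D - (26q_D + (1/2)q_D²). Setting ∂π_D/∂q_D = 0: 65 - 3q_D - (q_G) = 0.
Rearranging gives the reaction functions q_G = (67 - q_D)/5 and q_D = (65 - q_G)/3.
Solving the pair: q_G = 68/7, q_D = 129/7.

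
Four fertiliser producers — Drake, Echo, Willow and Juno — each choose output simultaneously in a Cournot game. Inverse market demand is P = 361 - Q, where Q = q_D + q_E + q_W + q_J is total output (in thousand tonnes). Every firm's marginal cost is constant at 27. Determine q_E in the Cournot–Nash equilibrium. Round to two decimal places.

Each firm earns π_i = (361 - Q)q_i - 27q_i.
First-order condition (treating rivals' output as given): 334 - 2q_i - Σ_{j≠i} q_j = 0.
With identical firms every q_j equals q_i, so Σ_{j≠i} q_j = 3q_i and 334 = 5q_i, giving q_i = 334/5.

66.80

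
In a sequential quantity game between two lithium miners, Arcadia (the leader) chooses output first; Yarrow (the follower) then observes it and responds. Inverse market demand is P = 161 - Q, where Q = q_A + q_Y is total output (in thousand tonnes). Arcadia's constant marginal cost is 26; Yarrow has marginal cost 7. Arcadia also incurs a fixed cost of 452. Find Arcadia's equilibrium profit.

1230

The follower Yarrow best-responds to any q_A: π_Y = (161 - Q)q_Y - 7q_Y.
∂π_Y/∂q_Y = 154 - q_A - 2q_Y = 0 gives the reaction function q_Y = (154 - q_A)/2.
Arcadia substitutes q_Y(q_A) into its own profit: π_A = q_A(161 - q_A - (154 - q_A)/2) - 26q_A = (84 - (1/2)q_A)q_A - 26q_A.
Leader FOC: 58 - q_A = 0, so q_A = 58.
Then q_Y = (154 - 58)/2 = 48.
Price P = 161 - 106 = 55.
Arcadia's profit: (55 - 26)·58 - 452 = 1230.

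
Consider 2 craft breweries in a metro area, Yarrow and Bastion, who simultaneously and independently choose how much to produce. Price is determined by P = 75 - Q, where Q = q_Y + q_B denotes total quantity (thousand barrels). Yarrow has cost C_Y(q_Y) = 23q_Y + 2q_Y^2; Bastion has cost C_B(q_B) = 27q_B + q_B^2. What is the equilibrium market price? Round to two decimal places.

Yarrow's profit: π_Y = (75 - Q)q_Y - (23q_Y + 2q_Y²). Setting ∂π_Y/∂q_Y = 0: 52 - 6q_Y - (q_B) = 0.
Bastion's first-order condition: 48 - 4q_B - (q_Y) = 0.
Best responses: q_Y = (52 - q_B)/6, q_B = (48 - q_Y)/4.
Substituting one into the other gives q_Y = 160/23 and q_B = 236/23.
Total output Q = 396/23, so price P = 75 - 396/23 = 1329/23.

57.78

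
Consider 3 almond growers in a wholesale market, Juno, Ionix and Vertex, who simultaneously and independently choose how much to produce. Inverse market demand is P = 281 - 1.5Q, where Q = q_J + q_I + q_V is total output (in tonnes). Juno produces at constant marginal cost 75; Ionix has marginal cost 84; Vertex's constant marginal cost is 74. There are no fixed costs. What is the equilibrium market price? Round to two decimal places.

128.50

Juno's profit: π_J = (281 - 1.5Q)q_J - (75q_J). Setting ∂π_J/∂q_J = 0: 206 - 3q_J - (3/2)(q_I + q_V) = 0.
Ionix's first-order condition: 197 - 3q_I - (3/2)(q_J + q_V) = 0.
Vertex's first-order condition: 207 - 3q_V - (3/2)(q_J + q_I) = 0.
Adding the 3 first-order conditions: 610 − 6Q = 0, so Q = 305/3.
Back-substituting: q_J = (206 − 305/2)/(3/2) = 107/3, q_I = (197 − 305/2)/(3/2) = 89/3, q_V = (207 − 305/2)/(3/2) = 109/3.
Total output Q = 305/3, so price P = 281 - (3/2)·(305/3) = 257/2.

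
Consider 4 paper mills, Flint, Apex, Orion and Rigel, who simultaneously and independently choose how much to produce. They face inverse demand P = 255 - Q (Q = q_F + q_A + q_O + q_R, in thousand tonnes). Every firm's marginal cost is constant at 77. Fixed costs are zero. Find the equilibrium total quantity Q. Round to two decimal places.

142.40

A representative firm's profit is π_i = q_i(255 - Q) - 77q_i.
Setting ∂π_i/∂q_i = 0 with rivals' quantities fixed: 178 - 2q_i - Σ_{j≠i} q_j = 0.
With identical firms every q_j equals q_i, so Σ_{j≠i} q_j = 3q_i and 178 = 5q_i, giving q_i = 178/5.
Total output Q = 178/5 + 178/5 + 178/5 + 178/5 = 712/5.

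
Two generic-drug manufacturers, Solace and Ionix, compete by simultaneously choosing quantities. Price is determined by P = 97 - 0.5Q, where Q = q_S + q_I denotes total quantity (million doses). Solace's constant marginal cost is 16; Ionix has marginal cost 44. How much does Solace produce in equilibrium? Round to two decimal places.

72.67

Solace's profit: π_S = (97 - 0.5Q)q_S - (16q_S). Setting ∂π_S/∂q_S = 0: 81 - q_S - (1/2)(q_I) = 0.
Ionix's first-order condition: 53 - q_I - (1/2)(q_S) = 0.
Rearranging gives the reaction functions q_S = (81 - (1/2)q_I) and q_I = (53 - (1/2)q_S).
Solving the pair: q_S = 218/3, q_I = 50/3.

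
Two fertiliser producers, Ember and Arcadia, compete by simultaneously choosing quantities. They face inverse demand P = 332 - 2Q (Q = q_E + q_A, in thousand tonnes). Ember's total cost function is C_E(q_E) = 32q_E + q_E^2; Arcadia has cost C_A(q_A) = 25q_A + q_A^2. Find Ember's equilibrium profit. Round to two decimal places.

4120.89

Ember's profit: π_E = (332 - 2Q)q_E - (32q_E + q_E²). Setting ∂π_E/∂q_E = 0: 300 - 6q_E - 2(q_A) = 0.
Arcadia's profit: π_A = (332 - 2Q)q_A - (25q_A + q_A²). Setting ∂π_A/∂q_A = 0: 307 - 6q_A - 2(q_E) = 0.
Best responses: q_E = (300 - 2q_A)/6, q_A = (307 - 2q_E)/6.
Solving the pair: q_E = 593/16, q_A = 621/16.
Price P = 332 - 2·(607/8) = 721/4.
Ember's profit: (721/4)·(593/16) - 32·(593/16) - (593/16)² = 4120.8867.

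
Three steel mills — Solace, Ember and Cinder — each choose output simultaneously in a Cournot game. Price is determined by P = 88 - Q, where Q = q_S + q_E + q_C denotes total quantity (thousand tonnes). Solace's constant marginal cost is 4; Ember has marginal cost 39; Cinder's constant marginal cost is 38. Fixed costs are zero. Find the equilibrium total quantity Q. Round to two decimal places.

45.75

Solace's profit: π_S = (88 - Q)q_S - (4q_S). Setting ∂π_S/∂q_S = 0: 84 - 2q_S - (q_E + q_C) = 0.
Ember's profit: π_E = (88 - Q)q_E - (39q_E). Setting ∂π_E/∂q_E = 0: 49 - 2q_E - (q_S + q_C) = 0.
Cinder's first-order condition: 50 - 2q_C - (q_S + q_E) = 0.
Summing all 3 equations gives 183 − 4Q = 0, hence Q = 183/4.
Back-substituting: q_S = (84 − 183/4) = 153/4, q_E = (49 − 183/4) = 13/4, q_C = (50 − 183/4) = 17/4.
Total output Q = 153/4 + 13/4 + 17/4 = 183/4.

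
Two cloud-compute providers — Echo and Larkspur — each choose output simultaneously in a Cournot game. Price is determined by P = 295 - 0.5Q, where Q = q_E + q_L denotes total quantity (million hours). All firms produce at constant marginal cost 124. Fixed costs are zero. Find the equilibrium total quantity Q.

228

A representative firm's profit is π_i = q_i(295 - 0.5Q) - 124q_i.
First-order condition (treating rivals' output as given): 171 - q_i - (1/2)q_j = 0.
With identical firms every q_j equals q_i, so q_j = q_i and 171 = (3/2)q_i, giving q_i = 114.
Total output Q = 114 + 114 = 228.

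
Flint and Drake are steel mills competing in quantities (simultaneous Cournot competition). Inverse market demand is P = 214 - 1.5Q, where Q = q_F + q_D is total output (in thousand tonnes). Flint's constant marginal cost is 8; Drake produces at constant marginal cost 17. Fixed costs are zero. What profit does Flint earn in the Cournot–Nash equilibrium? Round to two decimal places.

3424.07

Flint's profit: π_F = (214 - 1.5Q)q_F - (8q_F). Setting ∂π_F/∂q_F = 0: 206 - 3q_F - (3/2)(q_D) = 0.
Drake's profit: π_D = (214 - 1.5Q)q_D - (17q_D). Setting ∂π_D/∂q_D = 0: 197 - 3q_D - (3/2)(q_F) = 0.
Rearranging gives the reaction functions q_F = (206 - (3/2)q_D)/3 and q_D = (197 - (3/2)q_F)/3.
Solving the pair: q_F = 430/9, q_D = 376/9.
Price P = 214 - (3/2)·(806/9) = 239/3.
Flint's profit: (239/3 - 8)·(430/9) = 3424.0741.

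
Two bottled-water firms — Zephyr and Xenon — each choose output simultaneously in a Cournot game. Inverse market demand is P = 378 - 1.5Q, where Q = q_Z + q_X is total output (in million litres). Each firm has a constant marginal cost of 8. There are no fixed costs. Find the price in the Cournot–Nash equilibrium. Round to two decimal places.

131.33

A representative firm's profit is π_i = q_i(378 - 1.5Q) - 8q_i.
Setting ∂π_i/∂q_i = 0 with rivals' quantities fixed: 370 - 3q_i - (3/2)q_j = 0.
With identical firms every q_j equals q_i, so q_j = q_i and 370 = (9/2)q_i, giving q_i = 740/9.
Total output Q = 1480/9, so price P = 378 - (3/2)·(1480/9) = 394/3.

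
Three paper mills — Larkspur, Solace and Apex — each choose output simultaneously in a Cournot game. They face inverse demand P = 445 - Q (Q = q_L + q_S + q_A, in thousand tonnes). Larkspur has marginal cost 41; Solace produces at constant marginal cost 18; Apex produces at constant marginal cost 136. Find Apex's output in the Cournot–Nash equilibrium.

Larkspur's profit: π_L = (445 - Q)q_L - (41q_L). Setting ∂π_L/∂q_L = 0: 404 - 2q_L - (q_S + q_A) = 0.
Solace's first-order condition: 427 - 2q_S - (q_L + q_A) = 0.
Apex's profit: π_A = (445 - Q)q_A - (136q_A). Setting ∂π_A/∂q_A = 0: 309 - 2q_A - (q_L + q_S) = 0.
Adding the 3 conditions: 1140 − 2Q − 2Q = 0, i.e. Q = 285.
Back-substituting: q_L = (404 − 285) = 119, q_S = (427 − 285) = 142, q_A = (309 − 285) = 24.

24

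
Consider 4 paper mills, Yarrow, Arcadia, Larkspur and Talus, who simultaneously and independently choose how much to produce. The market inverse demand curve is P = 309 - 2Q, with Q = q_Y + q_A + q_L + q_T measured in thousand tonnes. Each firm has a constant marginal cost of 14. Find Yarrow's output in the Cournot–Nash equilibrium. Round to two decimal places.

29.50

A representative firm's profit is π_i = q_i(309 - 2Q) - 14q_i.
Setting ∂π_i/∂q_i = 0 with rivals' quantities fixed: 295 - 4q_i - 2·Σ_{j≠i} q_j = 0.
By symmetry each firm produces the same amount; substituting Σ_{j≠i} q_j = 3q_i yields q_i = 295/10 = 59/2.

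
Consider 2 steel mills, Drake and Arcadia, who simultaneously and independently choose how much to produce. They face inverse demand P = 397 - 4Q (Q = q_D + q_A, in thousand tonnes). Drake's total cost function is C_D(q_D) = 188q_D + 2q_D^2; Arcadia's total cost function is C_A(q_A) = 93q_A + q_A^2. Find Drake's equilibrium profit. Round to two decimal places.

423.75

Drake's profit: π_D = (397 - 4Q)q_D - (188q_D + 2q_D²). Setting ∂π_D/∂q_D = 0: 209 - 12q_D - 4(q_A) = 0.
Arcadia's first-order condition: 304 - 10q_A - 4(q_D) = 0.
Best responses: q_D = (209 - 4q_A)/12, q_A = (304 - 4q_D)/10.
Solving the pair: q_D = 437/52, q_A = 703/26.
Price P = 397 - 4·(1843/52) = 255.2308.
Drake's profit: 255.2308·(437/52) - 188·(437/52) - 2(437/52)² = 423.7478.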